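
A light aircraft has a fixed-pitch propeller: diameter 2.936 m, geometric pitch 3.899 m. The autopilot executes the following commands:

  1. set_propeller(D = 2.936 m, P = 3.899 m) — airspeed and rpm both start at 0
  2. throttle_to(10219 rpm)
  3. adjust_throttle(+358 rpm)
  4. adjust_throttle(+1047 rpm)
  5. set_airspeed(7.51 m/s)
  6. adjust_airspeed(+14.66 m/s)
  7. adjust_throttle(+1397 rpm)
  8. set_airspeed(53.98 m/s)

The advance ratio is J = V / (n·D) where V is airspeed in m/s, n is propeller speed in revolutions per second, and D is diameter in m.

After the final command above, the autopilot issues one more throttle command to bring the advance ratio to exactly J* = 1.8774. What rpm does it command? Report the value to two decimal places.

set_propeller: D = 2.936 m, P = 3.899 m (p = P/D = 1.327997); state ← (V=0, rpm=0)
throttle_to(10219): rpm ← 10219
adjust_throttle(+358): rpm ← 10219 +358 = 10577
adjust_throttle(+1047): rpm ← 10577 +1047 = 11624
set_airspeed(7.51): V ← 7.51 m/s
adjust_airspeed(+14.66): V ← 7.51 +14.66 = 22.17 m/s
adjust_throttle(+1397): rpm ← 11624 +1397 = 13021
set_airspeed(53.98): V ← 53.98 m/s
final state: V = 53.98 m/s, rpm = 13021 → n = rpm/60 = 217.016667 rev/s
target J* = 1.8774; solve J* = V/(n·D) for n: n = V/(J*·D) = 53.98/(1.8774 × 2.936) = 9.793096 rev/s
rpm = 60·n = 587.585765

rpm = 587.59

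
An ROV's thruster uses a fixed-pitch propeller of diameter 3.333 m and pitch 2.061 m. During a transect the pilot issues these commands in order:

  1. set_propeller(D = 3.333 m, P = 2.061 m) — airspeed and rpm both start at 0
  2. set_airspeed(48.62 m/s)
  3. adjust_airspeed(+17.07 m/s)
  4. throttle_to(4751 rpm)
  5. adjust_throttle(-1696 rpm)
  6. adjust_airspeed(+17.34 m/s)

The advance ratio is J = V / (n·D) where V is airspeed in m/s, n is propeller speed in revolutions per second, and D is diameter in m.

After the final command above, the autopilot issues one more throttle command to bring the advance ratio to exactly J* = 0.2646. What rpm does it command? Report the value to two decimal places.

rpm = 5648.86

set_propeller: D = 3.333 m, P = 2.061 m (p = P/D = 0.618362); state ← (V=0, rpm=0)
set_airspeed(48.62): V ← 48.62 m/s
adjust_airspeed(+17.07): V ← 48.62 +17.07 = 65.69 m/s
throttle_to(4751): rpm ← 4751
adjust_throttle(-1696): rpm ← 4751 -1696 = 3055
adjust_airspeed(+17.34): V ← 65.69 +17.34 = 83.03 m/s
final state: V = 83.03 m/s, rpm = 3055 → n = rpm/60 = 50.916667 rev/s
target J* = 0.2646; solve J* = V/(n·D) for n: n = V/(J*·D) = 83.03/(0.2646 × 3.333) = 94.147737 rev/s
rpm = 60·n = 5648.864206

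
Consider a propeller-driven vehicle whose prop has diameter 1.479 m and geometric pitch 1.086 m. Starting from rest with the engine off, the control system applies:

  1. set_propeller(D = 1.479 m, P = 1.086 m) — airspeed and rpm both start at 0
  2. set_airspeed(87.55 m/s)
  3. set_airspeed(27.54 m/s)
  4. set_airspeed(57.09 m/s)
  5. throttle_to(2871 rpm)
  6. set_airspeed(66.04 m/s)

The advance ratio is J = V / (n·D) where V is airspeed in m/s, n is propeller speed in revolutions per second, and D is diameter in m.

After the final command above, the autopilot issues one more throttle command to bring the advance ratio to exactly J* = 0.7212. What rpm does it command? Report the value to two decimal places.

set_propeller: D = 1.479 m, P = 1.086 m (p = P/D = 0.734280); state ← (V=0, rpm=0)
set_airspeed(87.55): V ← 87.55 m/s
set_airspeed(27.54): V ← 27.54 m/s
set_airspeed(57.09): V ← 57.09 m/s
throttle_to(2871): rpm ← 2871
set_airspeed(66.04): V ← 66.04 m/s
final state: V = 66.04 m/s, rpm = 2871 → n = rpm/60 = 47.850000 rev/s
target J* = 0.7212; solve J* = V/(n·D) for n: n = V/(J*·D) = 66.04/(0.7212 × 1.479) = 61.913189 rev/s
rpm = 60·n = 3714.791327

rpm = 3714.79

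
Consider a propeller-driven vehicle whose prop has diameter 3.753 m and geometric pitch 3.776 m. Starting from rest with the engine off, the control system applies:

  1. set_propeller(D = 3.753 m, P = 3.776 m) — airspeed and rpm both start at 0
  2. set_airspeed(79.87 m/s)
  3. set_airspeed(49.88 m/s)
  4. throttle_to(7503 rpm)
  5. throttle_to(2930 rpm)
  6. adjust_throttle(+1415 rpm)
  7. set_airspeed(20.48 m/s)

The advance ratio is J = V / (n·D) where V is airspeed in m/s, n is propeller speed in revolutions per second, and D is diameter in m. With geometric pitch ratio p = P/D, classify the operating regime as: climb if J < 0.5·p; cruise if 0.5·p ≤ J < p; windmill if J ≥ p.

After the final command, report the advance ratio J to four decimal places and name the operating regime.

set_propeller: D = 3.753 m, P = 3.776 m (p = P/D = 1.006128); state ← (V=0, rpm=0)
set_airspeed(79.87): V ← 79.87 m/s
set_airspeed(49.88): V ← 49.88 m/s
throttle_to(7503): rpm ← 7503
throttle_to(2930): rpm ← 2930
adjust_throttle(+1415): rpm ← 2930 +1415 = 4345
set_airspeed(20.48): V ← 20.48 m/s
final state: V = 20.48 m/s, rpm = 4345 → n = rpm/60 = 72.416667 rev/s
J = V / (n·D) = 20.48 / (72.416667 × 3.753) = 0.075355
regime bands: climb J<0.5031 | cruise [0.5031, 1.0061) | windmill J≥1.0061
J = 0.0754 → climb

J = 0.0754, regime = climb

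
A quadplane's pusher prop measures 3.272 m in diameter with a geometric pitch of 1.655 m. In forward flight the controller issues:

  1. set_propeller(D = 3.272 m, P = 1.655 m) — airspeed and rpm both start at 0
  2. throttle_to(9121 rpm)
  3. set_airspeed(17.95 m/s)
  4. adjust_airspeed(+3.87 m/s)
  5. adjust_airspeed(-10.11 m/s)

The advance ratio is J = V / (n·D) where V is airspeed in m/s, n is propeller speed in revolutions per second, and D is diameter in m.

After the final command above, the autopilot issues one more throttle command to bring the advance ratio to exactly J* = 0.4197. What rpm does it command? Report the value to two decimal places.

rpm = 511.63

set_propeller: D = 3.272 m, P = 1.655 m (p = P/D = 0.505807); state ← (V=0, rpm=0)
throttle_to(9121): rpm ← 9121
set_airspeed(17.95): V ← 17.95 m/s
adjust_airspeed(+3.87): V ← 17.95 +3.87 = 21.82 m/s
adjust_airspeed(-10.11): V ← 21.82 -10.11 = 11.71 m/s
final state: V = 11.71 m/s, rpm = 9121 → n = rpm/60 = 152.016667 rev/s
target J* = 0.4197; solve J* = V/(n·D) for n: n = V/(J*·D) = 11.71/(0.4197 × 3.272) = 8.527164 rev/s
rpm = 60·n = 511.629858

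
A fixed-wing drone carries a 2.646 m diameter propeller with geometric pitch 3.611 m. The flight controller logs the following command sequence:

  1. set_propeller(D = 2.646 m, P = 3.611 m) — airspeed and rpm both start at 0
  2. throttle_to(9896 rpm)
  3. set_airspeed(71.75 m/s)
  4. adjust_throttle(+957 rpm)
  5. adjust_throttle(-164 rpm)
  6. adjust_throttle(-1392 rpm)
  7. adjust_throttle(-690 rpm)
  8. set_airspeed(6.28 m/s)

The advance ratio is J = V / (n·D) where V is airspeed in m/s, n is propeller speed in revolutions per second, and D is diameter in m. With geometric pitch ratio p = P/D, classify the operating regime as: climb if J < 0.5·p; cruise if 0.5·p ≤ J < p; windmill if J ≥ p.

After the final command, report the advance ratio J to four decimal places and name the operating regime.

set_propeller: D = 2.646 m, P = 3.611 m (p = P/D = 1.364701); state ← (V=0, rpm=0)
throttle_to(9896): rpm ← 9896
set_airspeed(71.75): V ← 71.75 m/s
adjust_throttle(+957): rpm ← 9896 +957 = 10853
adjust_throttle(-164): rpm ← 10853 -164 = 10689
adjust_throttle(-1392): rpm ← 10689 -1392 = 9297
adjust_throttle(-690): rpm ← 9297 -690 = 8607
set_airspeed(6.28): V ← 6.28 m/s
final state: V = 6.28 m/s, rpm = 8607 → n = rpm/60 = 143.450000 rev/s
J = V / (n·D) = 6.28 / (143.450000 × 2.646) = 0.016545
regime bands: climb J<0.6824 | cruise [0.6824, 1.3647) | windmill J≥1.3647
J = 0.0165 → climb

J = 0.0165, regime = climb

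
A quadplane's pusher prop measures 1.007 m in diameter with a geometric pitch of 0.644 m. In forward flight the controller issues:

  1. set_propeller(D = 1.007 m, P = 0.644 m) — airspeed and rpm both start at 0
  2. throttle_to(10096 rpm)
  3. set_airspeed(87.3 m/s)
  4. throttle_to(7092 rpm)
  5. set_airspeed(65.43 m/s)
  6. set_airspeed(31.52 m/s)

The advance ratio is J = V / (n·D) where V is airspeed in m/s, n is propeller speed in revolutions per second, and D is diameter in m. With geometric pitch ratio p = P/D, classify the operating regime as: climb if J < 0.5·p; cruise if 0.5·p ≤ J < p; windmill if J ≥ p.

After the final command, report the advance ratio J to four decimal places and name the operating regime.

J = 0.2648, regime = climb

set_propeller: D = 1.007 m, P = 0.644 m (p = P/D = 0.639523); state ← (V=0, rpm=0)
throttle_to(10096): rpm ← 10096
set_airspeed(87.3): V ← 87.3 m/s
throttle_to(7092): rpm ← 7092
set_airspeed(65.43): V ← 65.43 m/s
set_airspeed(31.52): V ← 31.52 m/s
final state: V = 31.52 m/s, rpm = 7092 → n = rpm/60 = 118.200000 rev/s
J = V / (n·D) = 31.52 / (118.200000 × 1.007) = 0.264813
regime bands: climb J<0.3198 | cruise [0.3198, 0.6395) | windmill J≥0.6395
J = 0.2648 → climb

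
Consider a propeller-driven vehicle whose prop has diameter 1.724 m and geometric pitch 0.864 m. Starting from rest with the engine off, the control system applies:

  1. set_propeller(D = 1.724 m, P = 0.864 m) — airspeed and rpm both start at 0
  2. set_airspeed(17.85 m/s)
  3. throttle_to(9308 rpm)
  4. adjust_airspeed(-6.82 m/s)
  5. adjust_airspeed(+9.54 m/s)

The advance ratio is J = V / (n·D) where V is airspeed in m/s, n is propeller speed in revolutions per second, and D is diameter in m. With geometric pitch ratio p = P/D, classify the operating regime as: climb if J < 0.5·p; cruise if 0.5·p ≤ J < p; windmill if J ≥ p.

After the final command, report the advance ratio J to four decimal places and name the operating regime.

J = 0.0769, regime = climb

set_propeller: D = 1.724 m, P = 0.864 m (p = P/D = 0.501160); state ← (V=0, rpm=0)
set_airspeed(17.85): V ← 17.85 m/s
throttle_to(9308): rpm ← 9308
adjust_airspeed(-6.82): V ← 17.85 -6.82 = 11.03 m/s
adjust_airspeed(+9.54): V ← 11.03 +9.54 = 20.57 m/s
final state: V = 20.57 m/s, rpm = 9308 → n = rpm/60 = 155.133333 rev/s
J = V / (n·D) = 20.57 / (155.133333 × 1.724) = 0.076912
regime bands: climb J<0.2506 | cruise [0.2506, 0.5012) | windmill J≥0.5012
J = 0.0769 → climb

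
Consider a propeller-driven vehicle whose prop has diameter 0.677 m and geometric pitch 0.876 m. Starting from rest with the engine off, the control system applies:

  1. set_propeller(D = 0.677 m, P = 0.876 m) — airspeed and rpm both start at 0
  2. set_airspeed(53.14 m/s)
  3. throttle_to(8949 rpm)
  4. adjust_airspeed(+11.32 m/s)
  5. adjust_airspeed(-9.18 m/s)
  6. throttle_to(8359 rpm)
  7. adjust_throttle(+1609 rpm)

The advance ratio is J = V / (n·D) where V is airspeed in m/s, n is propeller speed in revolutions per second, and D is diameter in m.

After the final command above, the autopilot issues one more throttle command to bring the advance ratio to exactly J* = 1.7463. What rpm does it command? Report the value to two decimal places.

set_propeller: D = 0.677 m, P = 0.876 m (p = P/D = 1.293944); state ← (V=0, rpm=0)
set_airspeed(53.14): V ← 53.14 m/s
throttle_to(8949): rpm ← 8949
adjust_airspeed(+11.32): V ← 53.14 +11.32 = 64.46 m/s
adjust_airspeed(-9.18): V ← 64.46 -9.18 = 55.28 m/s
throttle_to(8359): rpm ← 8359
adjust_throttle(+1609): rpm ← 8359 +1609 = 9968
final state: V = 55.28 m/s, rpm = 9968 → n = rpm/60 = 166.133333 rev/s
target J* = 1.7463; solve J* = V/(n·D) for n: n = V/(J*·D) = 55.28/(1.7463 × 0.677) = 46.758494 rev/s
rpm = 60·n = 2805.509619

rpm = 2805.51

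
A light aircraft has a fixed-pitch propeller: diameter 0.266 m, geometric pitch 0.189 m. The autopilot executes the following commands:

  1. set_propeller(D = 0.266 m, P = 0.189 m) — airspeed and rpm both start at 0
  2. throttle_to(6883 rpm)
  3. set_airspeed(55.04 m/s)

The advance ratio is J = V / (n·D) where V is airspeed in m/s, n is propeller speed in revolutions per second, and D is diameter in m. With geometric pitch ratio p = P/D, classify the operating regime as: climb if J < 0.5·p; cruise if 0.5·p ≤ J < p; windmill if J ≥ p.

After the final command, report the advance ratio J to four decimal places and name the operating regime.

set_propeller: D = 0.266 m, P = 0.189 m (p = P/D = 0.710526); state ← (V=0, rpm=0)
throttle_to(6883): rpm ← 6883
set_airspeed(55.04): V ← 55.04 m/s
final state: V = 55.04 m/s, rpm = 6883 → n = rpm/60 = 114.716667 rev/s
J = V / (n·D) = 55.04 / (114.716667 × 0.266) = 1.803725
regime bands: climb J<0.3553 | cruise [0.3553, 0.7105) | windmill J≥0.7105
J = 1.8037 → windmill

J = 1.8037, regime = windmill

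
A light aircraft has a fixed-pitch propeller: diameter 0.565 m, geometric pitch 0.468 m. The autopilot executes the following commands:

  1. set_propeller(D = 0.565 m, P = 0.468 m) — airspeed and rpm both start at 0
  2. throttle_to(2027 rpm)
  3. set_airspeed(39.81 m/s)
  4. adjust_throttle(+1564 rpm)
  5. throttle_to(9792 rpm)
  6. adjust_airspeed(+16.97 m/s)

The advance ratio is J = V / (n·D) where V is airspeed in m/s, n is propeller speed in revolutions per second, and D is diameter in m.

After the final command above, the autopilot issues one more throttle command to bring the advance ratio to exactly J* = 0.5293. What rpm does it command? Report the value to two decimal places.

set_propeller: D = 0.565 m, P = 0.468 m (p = P/D = 0.828319); state ← (V=0, rpm=0)
throttle_to(2027): rpm ← 2027
set_airspeed(39.81): V ← 39.81 m/s
adjust_throttle(+1564): rpm ← 2027 +1564 = 3591
throttle_to(9792): rpm ← 9792
adjust_airspeed(+16.97): V ← 39.81 +16.97 = 56.78 m/s
final state: V = 56.78 m/s, rpm = 9792 → n = rpm/60 = 163.200000 rev/s
target J* = 0.5293; solve J* = V/(n·D) for n: n = V/(J*·D) = 56.78/(0.5293 × 0.565) = 189.865058 rev/s
rpm = 60·n = 11391.903482

rpm = 11391.90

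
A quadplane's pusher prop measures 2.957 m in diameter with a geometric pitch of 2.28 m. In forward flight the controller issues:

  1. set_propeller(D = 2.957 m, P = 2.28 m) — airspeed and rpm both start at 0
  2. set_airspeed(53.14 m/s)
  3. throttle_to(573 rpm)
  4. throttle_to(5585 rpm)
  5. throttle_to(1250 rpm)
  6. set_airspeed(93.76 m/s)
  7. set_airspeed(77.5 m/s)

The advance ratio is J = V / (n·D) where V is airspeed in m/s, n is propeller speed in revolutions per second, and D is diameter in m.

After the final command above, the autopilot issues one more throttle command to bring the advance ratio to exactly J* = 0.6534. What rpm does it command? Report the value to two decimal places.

rpm = 2406.70

set_propeller: D = 2.957 m, P = 2.28 m (p = P/D = 0.771052); state ← (V=0, rpm=0)
set_airspeed(53.14): V ← 53.14 m/s
throttle_to(573): rpm ← 573
throttle_to(5585): rpm ← 5585
throttle_to(1250): rpm ← 1250
set_airspeed(93.76): V ← 93.76 m/s
set_airspeed(77.5): V ← 77.5 m/s
final state: V = 77.5 m/s, rpm = 1250 → n = rpm/60 = 20.833333 rev/s
target J* = 0.6534; solve J* = V/(n·D) for n: n = V/(J*·D) = 77.5/(0.6534 × 2.957) = 40.111717 rev/s
rpm = 60·n = 2406.702994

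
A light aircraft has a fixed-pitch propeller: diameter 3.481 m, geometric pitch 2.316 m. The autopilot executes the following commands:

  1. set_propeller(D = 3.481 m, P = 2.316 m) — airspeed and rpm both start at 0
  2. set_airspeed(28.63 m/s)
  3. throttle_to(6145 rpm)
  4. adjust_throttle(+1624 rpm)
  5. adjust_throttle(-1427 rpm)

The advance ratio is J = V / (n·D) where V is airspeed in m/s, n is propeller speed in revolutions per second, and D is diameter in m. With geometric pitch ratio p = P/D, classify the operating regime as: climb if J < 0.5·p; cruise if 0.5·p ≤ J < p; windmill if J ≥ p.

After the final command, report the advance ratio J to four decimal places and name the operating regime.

set_propeller: D = 3.481 m, P = 2.316 m (p = P/D = 0.665326); state ← (V=0, rpm=0)
set_airspeed(28.63): V ← 28.63 m/s
throttle_to(6145): rpm ← 6145
adjust_throttle(+1624): rpm ← 6145 +1624 = 7769
adjust_throttle(-1427): rpm ← 7769 -1427 = 6342
final state: V = 28.63 m/s, rpm = 6342 → n = rpm/60 = 105.700000 rev/s
J = V / (n·D) = 28.63 / (105.700000 × 3.481) = 0.077811
regime bands: climb J<0.3327 | cruise [0.3327, 0.6653) | windmill J≥0.6653
J = 0.0778 → climb

J = 0.0778, regime = climb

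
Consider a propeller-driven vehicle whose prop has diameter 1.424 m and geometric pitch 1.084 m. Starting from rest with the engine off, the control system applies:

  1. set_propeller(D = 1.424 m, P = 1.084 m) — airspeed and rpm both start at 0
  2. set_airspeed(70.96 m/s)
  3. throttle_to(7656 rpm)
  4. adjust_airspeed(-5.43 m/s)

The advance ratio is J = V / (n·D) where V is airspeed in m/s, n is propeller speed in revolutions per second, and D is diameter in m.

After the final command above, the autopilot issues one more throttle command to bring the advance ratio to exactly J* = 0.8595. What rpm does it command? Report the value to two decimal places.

set_propeller: D = 1.424 m, P = 1.084 m (p = P/D = 0.761236); state ← (V=0, rpm=0)
set_airspeed(70.96): V ← 70.96 m/s
throttle_to(7656): rpm ← 7656
adjust_airspeed(-5.43): V ← 70.96 -5.43 = 65.53 m/s
final state: V = 65.53 m/s, rpm = 7656 → n = rpm/60 = 127.600000 rev/s
target J* = 0.8595; solve J* = V/(n·D) for n: n = V/(J*·D) = 65.53/(0.8595 × 1.424) = 53.540731 rev/s
rpm = 60·n = 3212.443869

rpm = 3212.44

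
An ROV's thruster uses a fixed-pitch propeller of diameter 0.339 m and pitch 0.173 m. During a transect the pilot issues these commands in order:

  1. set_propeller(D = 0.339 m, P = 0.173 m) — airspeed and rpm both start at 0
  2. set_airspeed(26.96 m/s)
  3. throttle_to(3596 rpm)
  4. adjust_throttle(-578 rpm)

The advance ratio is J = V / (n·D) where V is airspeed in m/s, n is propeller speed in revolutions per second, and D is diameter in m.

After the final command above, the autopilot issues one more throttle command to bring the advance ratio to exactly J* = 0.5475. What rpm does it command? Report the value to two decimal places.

set_propeller: D = 0.339 m, P = 0.173 m (p = P/D = 0.510324); state ← (V=0, rpm=0)
set_airspeed(26.96): V ← 26.96 m/s
throttle_to(3596): rpm ← 3596
adjust_throttle(-578): rpm ← 3596 -578 = 3018
final state: V = 26.96 m/s, rpm = 3018 → n = rpm/60 = 50.300000 rev/s
target J* = 0.5475; solve J* = V/(n·D) for n: n = V/(J*·D) = 26.96/(0.5475 × 0.339) = 145.256664 rev/s
rpm = 60·n = 8715.399846

rpm = 8715.40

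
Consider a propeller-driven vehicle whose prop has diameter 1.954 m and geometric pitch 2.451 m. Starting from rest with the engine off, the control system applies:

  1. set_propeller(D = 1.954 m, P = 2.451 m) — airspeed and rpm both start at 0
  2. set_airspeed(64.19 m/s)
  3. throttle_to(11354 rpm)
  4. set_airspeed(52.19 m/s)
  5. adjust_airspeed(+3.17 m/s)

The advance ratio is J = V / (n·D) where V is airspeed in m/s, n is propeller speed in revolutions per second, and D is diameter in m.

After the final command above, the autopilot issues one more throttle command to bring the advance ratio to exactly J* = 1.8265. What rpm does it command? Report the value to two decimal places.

set_propeller: D = 1.954 m, P = 2.451 m (p = P/D = 1.254350); state ← (V=0, rpm=0)
set_airspeed(64.19): V ← 64.19 m/s
throttle_to(11354): rpm ← 11354
set_airspeed(52.19): V ← 52.19 m/s
adjust_airspeed(+3.17): V ← 52.19 +3.17 = 55.36 m/s
final state: V = 55.36 m/s, rpm = 11354 → n = rpm/60 = 189.233333 rev/s
target J* = 1.8265; solve J* = V/(n·D) for n: n = V/(J*·D) = 55.36/(1.8265 × 1.954) = 15.511430 rev/s
rpm = 60·n = 930.685818

rpm = 930.69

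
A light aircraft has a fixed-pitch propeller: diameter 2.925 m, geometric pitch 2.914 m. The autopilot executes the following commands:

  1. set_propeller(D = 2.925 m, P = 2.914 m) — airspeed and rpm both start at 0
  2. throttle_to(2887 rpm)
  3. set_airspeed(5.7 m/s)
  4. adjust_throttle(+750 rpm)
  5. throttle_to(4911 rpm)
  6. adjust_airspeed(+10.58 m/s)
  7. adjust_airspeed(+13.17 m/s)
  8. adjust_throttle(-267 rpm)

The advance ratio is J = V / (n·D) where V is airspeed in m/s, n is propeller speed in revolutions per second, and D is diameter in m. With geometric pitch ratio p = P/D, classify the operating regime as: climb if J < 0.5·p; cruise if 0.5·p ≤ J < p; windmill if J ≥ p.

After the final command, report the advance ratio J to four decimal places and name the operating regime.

J = 0.1301, regime = climb

set_propeller: D = 2.925 m, P = 2.914 m (p = P/D = 0.996239); state ← (V=0, rpm=0)
throttle_to(2887): rpm ← 2887
set_airspeed(5.7): V ← 5.7 m/s
adjust_throttle(+750): rpm ← 2887 +750 = 3637
throttle_to(4911): rpm ← 4911
adjust_airspeed(+10.58): V ← 5.7 +10.58 = 16.28 m/s
adjust_airspeed(+13.17): V ← 16.28 +13.17 = 29.45 m/s
adjust_throttle(-267): rpm ← 4911 -267 = 4644
final state: V = 29.45 m/s, rpm = 4644 → n = rpm/60 = 77.400000 rev/s
J = V / (n·D) = 29.45 / (77.400000 × 2.925) = 0.130082
regime bands: climb J<0.4981 | cruise [0.4981, 0.9962) | windmill J≥0.9962
J = 0.1301 → climb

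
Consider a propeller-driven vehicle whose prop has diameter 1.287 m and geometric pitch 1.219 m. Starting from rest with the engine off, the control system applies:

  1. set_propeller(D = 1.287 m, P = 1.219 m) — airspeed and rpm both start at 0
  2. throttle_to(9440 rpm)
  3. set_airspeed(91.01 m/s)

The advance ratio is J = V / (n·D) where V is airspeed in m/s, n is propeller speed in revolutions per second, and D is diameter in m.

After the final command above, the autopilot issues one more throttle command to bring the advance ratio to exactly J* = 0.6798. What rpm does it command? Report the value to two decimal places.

rpm = 6241.38

set_propeller: D = 1.287 m, P = 1.219 m (p = P/D = 0.947164); state ← (V=0, rpm=0)
throttle_to(9440): rpm ← 9440
set_airspeed(91.01): V ← 91.01 m/s
final state: V = 91.01 m/s, rpm = 9440 → n = rpm/60 = 157.333333 rev/s
target J* = 0.6798; solve J* = V/(n·D) for n: n = V/(J*·D) = 91.01/(0.6798 × 1.287) = 104.023008 rev/s
rpm = 60·n = 6241.380469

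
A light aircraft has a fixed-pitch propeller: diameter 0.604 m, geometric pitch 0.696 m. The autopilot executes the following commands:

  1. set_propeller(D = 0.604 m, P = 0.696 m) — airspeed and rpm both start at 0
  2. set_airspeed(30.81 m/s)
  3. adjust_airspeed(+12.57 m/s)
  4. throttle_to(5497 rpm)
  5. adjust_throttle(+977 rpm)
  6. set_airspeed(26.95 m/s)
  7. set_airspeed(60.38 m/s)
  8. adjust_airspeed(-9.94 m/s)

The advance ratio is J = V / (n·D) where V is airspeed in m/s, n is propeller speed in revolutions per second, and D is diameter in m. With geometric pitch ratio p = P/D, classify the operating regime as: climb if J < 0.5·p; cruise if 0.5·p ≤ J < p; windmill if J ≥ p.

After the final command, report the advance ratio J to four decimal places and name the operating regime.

J = 0.7740, regime = cruise

set_propeller: D = 0.604 m, P = 0.696 m (p = P/D = 1.152318); state ← (V=0, rpm=0)
set_airspeed(30.81): V ← 30.81 m/s
adjust_airspeed(+12.57): V ← 30.81 +12.57 = 43.38 m/s
throttle_to(5497): rpm ← 5497
adjust_throttle(+977): rpm ← 5497 +977 = 6474
set_airspeed(26.95): V ← 26.95 m/s
set_airspeed(60.38): V ← 60.38 m/s
adjust_airspeed(-9.94): V ← 60.38 -9.94 = 50.44 m/s
final state: V = 50.44 m/s, rpm = 6474 → n = rpm/60 = 107.900000 rev/s
J = V / (n·D) = 50.44 / (107.900000 × 0.604) = 0.773957
regime bands: climb J<0.5762 | cruise [0.5762, 1.1523) | windmill J≥1.1523
J = 0.7740 → cruise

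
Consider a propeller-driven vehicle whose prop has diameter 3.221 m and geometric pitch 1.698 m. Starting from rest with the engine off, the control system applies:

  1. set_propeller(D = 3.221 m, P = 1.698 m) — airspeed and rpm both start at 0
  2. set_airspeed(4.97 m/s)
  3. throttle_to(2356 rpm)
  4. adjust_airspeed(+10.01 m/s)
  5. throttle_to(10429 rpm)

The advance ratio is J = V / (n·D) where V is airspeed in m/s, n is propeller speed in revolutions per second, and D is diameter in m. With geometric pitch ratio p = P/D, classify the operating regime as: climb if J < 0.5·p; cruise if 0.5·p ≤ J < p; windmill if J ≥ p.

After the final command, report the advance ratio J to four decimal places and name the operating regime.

J = 0.0268, regime = climb

set_propeller: D = 3.221 m, P = 1.698 m (p = P/D = 0.527165); state ← (V=0, rpm=0)
set_airspeed(4.97): V ← 4.97 m/s
throttle_to(2356): rpm ← 2356
adjust_airspeed(+10.01): V ← 4.97 +10.01 = 14.98 m/s
throttle_to(10429): rpm ← 10429
final state: V = 14.98 m/s, rpm = 10429 → n = rpm/60 = 173.816667 rev/s
J = V / (n·D) = 14.98 / (173.816667 × 3.221) = 0.026757
regime bands: climb J<0.2636 | cruise [0.2636, 0.5272) | windmill J≥0.5272
J = 0.0268 → climb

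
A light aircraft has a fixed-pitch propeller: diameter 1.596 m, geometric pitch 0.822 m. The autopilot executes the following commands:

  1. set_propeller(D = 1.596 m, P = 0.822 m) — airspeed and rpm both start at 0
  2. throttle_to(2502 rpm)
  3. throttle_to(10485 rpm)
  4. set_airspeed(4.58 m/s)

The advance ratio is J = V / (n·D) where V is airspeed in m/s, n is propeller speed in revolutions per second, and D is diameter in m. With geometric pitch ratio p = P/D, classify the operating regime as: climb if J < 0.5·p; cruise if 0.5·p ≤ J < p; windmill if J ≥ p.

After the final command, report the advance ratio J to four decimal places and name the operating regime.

J = 0.0164, regime = climb

set_propeller: D = 1.596 m, P = 0.822 m (p = P/D = 0.515038); state ← (V=0, rpm=0)
throttle_to(2502): rpm ← 2502
throttle_to(10485): rpm ← 10485
set_airspeed(4.58): V ← 4.58 m/s
final state: V = 4.58 m/s, rpm = 10485 → n = rpm/60 = 174.750000 rev/s
J = V / (n·D) = 4.58 / (174.750000 × 1.596) = 0.016422
regime bands: climb J<0.2575 | cruise [0.2575, 0.5150) | windmill J≥0.5150
J = 0.0164 → climb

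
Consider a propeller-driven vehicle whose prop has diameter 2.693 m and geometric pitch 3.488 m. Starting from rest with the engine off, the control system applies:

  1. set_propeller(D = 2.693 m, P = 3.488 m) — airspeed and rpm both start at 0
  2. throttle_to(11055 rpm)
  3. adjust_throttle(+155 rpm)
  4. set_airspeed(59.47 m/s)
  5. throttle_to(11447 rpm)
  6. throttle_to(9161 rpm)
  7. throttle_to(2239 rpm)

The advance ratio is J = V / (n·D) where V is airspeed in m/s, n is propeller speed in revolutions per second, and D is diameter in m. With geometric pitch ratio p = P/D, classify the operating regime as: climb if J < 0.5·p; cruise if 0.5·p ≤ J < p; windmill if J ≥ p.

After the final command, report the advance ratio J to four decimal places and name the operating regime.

set_propeller: D = 2.693 m, P = 3.488 m (p = P/D = 1.295210); state ← (V=0, rpm=0)
throttle_to(11055): rpm ← 11055
adjust_throttle(+155): rpm ← 11055 +155 = 11210
set_airspeed(59.47): V ← 59.47 m/s
throttle_to(11447): rpm ← 11447
throttle_to(9161): rpm ← 9161
throttle_to(2239): rpm ← 2239
final state: V = 59.47 m/s, rpm = 2239 → n = rpm/60 = 37.316667 rev/s
J = V / (n·D) = 59.47 / (37.316667 × 2.693) = 0.591778
regime bands: climb J<0.6476 | cruise [0.6476, 1.2952) | windmill J≥1.2952
J = 0.5918 → climb

J = 0.5918, regime = climb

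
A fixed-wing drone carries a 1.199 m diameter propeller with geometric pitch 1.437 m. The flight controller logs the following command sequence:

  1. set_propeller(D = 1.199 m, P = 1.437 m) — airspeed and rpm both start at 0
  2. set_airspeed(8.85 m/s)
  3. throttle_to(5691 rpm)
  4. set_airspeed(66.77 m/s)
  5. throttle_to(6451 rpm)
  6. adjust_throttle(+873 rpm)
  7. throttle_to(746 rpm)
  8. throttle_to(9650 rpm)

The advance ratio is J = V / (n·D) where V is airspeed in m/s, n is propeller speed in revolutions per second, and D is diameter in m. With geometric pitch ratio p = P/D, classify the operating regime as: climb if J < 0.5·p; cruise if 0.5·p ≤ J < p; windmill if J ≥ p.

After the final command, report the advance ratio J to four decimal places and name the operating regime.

set_propeller: D = 1.199 m, P = 1.437 m (p = P/D = 1.198499); state ← (V=0, rpm=0)
set_airspeed(8.85): V ← 8.85 m/s
throttle_to(5691): rpm ← 5691
set_airspeed(66.77): V ← 66.77 m/s
throttle_to(6451): rpm ← 6451
adjust_throttle(+873): rpm ← 6451 +873 = 7324
throttle_to(746): rpm ← 746
throttle_to(9650): rpm ← 9650
final state: V = 66.77 m/s, rpm = 9650 → n = rpm/60 = 160.833333 rev/s
J = V / (n·D) = 66.77 / (160.833333 × 1.199) = 0.346247
regime bands: climb J<0.5992 | cruise [0.5992, 1.1985) | windmill J≥1.1985
J = 0.3462 → climb

J = 0.3462, regime = climb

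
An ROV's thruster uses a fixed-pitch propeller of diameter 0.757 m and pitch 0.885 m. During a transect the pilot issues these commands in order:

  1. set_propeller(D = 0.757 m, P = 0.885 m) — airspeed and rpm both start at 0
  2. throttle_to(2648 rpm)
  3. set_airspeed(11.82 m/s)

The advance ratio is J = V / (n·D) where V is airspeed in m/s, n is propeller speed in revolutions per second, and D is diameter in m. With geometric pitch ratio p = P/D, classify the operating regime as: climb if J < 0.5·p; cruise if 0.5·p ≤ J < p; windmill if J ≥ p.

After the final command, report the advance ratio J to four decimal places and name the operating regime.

J = 0.3538, regime = climb

set_propeller: D = 0.757 m, P = 0.885 m (p = P/D = 1.169089); state ← (V=0, rpm=0)
throttle_to(2648): rpm ← 2648
set_airspeed(11.82): V ← 11.82 m/s
final state: V = 11.82 m/s, rpm = 2648 → n = rpm/60 = 44.133333 rev/s
J = V / (n·D) = 11.82 / (44.133333 × 0.757) = 0.353798
regime bands: climb J<0.5845 | cruise [0.5845, 1.1691) | windmill J≥1.1691
J = 0.3538 → climb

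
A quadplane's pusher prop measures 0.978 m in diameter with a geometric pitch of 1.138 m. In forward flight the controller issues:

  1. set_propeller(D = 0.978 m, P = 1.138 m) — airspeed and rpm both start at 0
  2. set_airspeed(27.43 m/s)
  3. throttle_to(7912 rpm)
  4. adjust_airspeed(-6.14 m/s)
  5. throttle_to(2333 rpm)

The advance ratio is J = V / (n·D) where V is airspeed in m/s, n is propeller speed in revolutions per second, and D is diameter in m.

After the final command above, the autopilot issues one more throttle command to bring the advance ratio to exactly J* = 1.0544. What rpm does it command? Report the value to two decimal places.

set_propeller: D = 0.978 m, P = 1.138 m (p = P/D = 1.163599); state ← (V=0, rpm=0)
set_airspeed(27.43): V ← 27.43 m/s
throttle_to(7912): rpm ← 7912
adjust_airspeed(-6.14): V ← 27.43 -6.14 = 21.29 m/s
throttle_to(2333): rpm ← 2333
final state: V = 21.29 m/s, rpm = 2333 → n = rpm/60 = 38.883333 rev/s
target J* = 1.0544; solve J* = V/(n·D) for n: n = V/(J*·D) = 21.29/(1.0544 × 0.978) = 20.645785 rev/s
rpm = 60·n = 1238.747126

rpm = 1238.75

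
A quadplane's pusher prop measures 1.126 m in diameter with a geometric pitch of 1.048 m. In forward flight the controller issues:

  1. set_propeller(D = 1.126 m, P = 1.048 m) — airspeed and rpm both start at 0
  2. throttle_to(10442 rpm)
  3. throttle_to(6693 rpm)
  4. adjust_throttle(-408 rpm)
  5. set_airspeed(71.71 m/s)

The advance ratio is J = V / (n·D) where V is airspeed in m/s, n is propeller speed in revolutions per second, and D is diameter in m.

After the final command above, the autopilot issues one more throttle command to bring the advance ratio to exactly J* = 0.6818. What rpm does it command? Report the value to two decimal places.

rpm = 5604.48

set_propeller: D = 1.126 m, P = 1.048 m (p = P/D = 0.930728); state ← (V=0, rpm=0)
throttle_to(10442): rpm ← 10442
throttle_to(6693): rpm ← 6693
adjust_throttle(-408): rpm ← 6693 -408 = 6285
set_airspeed(71.71): V ← 71.71 m/s
final state: V = 71.71 m/s, rpm = 6285 → n = rpm/60 = 104.750000 rev/s
target J* = 0.6818; solve J* = V/(n·D) for n: n = V/(J*·D) = 71.71/(0.6818 × 1.126) = 93.408056 rev/s
rpm = 60·n = 5604.483378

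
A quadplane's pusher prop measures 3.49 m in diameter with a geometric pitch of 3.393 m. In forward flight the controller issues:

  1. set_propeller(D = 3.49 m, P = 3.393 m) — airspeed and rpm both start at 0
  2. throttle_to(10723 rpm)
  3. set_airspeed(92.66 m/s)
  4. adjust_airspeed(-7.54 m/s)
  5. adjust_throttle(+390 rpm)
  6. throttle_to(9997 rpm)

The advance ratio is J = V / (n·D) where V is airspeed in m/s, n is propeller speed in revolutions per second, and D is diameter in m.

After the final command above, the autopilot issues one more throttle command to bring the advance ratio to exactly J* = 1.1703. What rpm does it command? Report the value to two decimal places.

set_propeller: D = 3.49 m, P = 3.393 m (p = P/D = 0.972206); state ← (V=0, rpm=0)
throttle_to(10723): rpm ← 10723
set_airspeed(92.66): V ← 92.66 m/s
adjust_airspeed(-7.54): V ← 92.66 -7.54 = 85.12 m/s
adjust_throttle(+390): rpm ← 10723 +390 = 11113
throttle_to(9997): rpm ← 9997
final state: V = 85.12 m/s, rpm = 9997 → n = rpm/60 = 166.616667 rev/s
target J* = 1.1703; solve J* = V/(n·D) for n: n = V/(J*·D) = 85.12/(1.1703 × 3.49) = 20.840541 rev/s
rpm = 60·n = 1250.432444

rpm = 1250.43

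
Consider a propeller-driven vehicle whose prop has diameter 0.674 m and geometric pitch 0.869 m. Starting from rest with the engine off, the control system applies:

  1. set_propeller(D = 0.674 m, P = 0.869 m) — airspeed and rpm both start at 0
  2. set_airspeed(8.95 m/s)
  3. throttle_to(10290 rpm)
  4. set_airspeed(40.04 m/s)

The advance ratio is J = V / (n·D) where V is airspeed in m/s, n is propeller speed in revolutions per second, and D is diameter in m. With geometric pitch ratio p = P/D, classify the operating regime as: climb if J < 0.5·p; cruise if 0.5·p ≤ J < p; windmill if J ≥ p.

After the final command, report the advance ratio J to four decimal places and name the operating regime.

J = 0.3464, regime = climb

set_propeller: D = 0.674 m, P = 0.869 m (p = P/D = 1.289318); state ← (V=0, rpm=0)
set_airspeed(8.95): V ← 8.95 m/s
throttle_to(10290): rpm ← 10290
set_airspeed(40.04): V ← 40.04 m/s
final state: V = 40.04 m/s, rpm = 10290 → n = rpm/60 = 171.500000 rev/s
J = V / (n·D) = 40.04 / (171.500000 × 0.674) = 0.346394
regime bands: climb J<0.6447 | cruise [0.6447, 1.2893) | windmill J≥1.2893
J = 0.3464 → climb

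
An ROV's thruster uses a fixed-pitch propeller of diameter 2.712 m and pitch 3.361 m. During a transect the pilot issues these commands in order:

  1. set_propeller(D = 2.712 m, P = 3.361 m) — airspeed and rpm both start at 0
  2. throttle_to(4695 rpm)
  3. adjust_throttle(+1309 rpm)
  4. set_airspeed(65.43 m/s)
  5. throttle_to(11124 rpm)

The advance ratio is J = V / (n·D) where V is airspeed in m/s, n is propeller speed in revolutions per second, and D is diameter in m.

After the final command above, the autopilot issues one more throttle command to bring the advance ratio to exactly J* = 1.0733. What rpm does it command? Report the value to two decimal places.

set_propeller: D = 2.712 m, P = 3.361 m (p = P/D = 1.239307); state ← (V=0, rpm=0)
throttle_to(4695): rpm ← 4695
adjust_throttle(+1309): rpm ← 4695 +1309 = 6004
set_airspeed(65.43): V ← 65.43 m/s
throttle_to(11124): rpm ← 11124
final state: V = 65.43 m/s, rpm = 11124 → n = rpm/60 = 185.400000 rev/s
target J* = 1.0733; solve J* = V/(n·D) for n: n = V/(J*·D) = 65.43/(1.0733 × 2.712) = 22.478437 rev/s
rpm = 60·n = 1348.706207

rpm = 1348.71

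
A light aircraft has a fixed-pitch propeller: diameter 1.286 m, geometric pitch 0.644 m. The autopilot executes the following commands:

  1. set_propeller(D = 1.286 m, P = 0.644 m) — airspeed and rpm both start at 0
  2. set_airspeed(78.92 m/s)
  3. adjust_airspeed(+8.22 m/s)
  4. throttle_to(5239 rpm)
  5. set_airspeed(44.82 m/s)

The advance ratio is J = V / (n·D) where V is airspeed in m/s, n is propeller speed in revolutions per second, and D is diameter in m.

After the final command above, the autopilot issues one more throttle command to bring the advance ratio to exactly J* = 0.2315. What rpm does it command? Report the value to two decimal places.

set_propeller: D = 1.286 m, P = 0.644 m (p = P/D = 0.500778); state ← (V=0, rpm=0)
set_airspeed(78.92): V ← 78.92 m/s
adjust_airspeed(+8.22): V ← 78.92 +8.22 = 87.14 m/s
throttle_to(5239): rpm ← 5239
set_airspeed(44.82): V ← 44.82 m/s
final state: V = 44.82 m/s, rpm = 5239 → n = rpm/60 = 87.316667 rev/s
target J* = 0.2315; solve J* = V/(n·D) for n: n = V/(J*·D) = 44.82/(0.2315 × 1.286) = 150.549698 rev/s
rpm = 60·n = 9032.981872

rpm = 9032.98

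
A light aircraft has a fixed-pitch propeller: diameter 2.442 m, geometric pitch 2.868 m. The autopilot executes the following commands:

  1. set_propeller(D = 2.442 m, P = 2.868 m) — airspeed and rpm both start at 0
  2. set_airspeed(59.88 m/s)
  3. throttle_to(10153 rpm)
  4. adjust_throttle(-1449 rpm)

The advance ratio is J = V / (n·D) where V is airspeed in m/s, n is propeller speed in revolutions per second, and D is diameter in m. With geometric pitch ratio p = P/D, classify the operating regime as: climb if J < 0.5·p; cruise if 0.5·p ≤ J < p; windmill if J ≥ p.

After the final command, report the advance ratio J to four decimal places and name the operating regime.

J = 0.1690, regime = climb

set_propeller: D = 2.442 m, P = 2.868 m (p = P/D = 1.174447); state ← (V=0, rpm=0)
set_airspeed(59.88): V ← 59.88 m/s
throttle_to(10153): rpm ← 10153
adjust_throttle(-1449): rpm ← 10153 -1449 = 8704
final state: V = 59.88 m/s, rpm = 8704 → n = rpm/60 = 145.066667 rev/s
J = V / (n·D) = 59.88 / (145.066667 × 2.442) = 0.169032
regime bands: climb J<0.5872 | cruise [0.5872, 1.1744) | windmill J≥1.1744
J = 0.1690 → climb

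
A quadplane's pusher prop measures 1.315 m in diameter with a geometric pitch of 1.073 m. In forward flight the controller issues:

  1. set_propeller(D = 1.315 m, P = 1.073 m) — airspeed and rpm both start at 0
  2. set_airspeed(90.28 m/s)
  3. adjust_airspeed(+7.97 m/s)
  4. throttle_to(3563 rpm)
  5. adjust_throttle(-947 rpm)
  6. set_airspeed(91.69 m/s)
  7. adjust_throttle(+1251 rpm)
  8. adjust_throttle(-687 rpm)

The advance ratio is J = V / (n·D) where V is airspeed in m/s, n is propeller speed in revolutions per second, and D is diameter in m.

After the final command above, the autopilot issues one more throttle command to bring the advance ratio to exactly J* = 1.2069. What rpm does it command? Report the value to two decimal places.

rpm = 3466.38

set_propeller: D = 1.315 m, P = 1.073 m (p = P/D = 0.815970); state ← (V=0, rpm=0)
set_airspeed(90.28): V ← 90.28 m/s
adjust_airspeed(+7.97): V ← 90.28 +7.97 = 98.25 m/s
throttle_to(3563): rpm ← 3563
adjust_throttle(-947): rpm ← 3563 -947 = 2616
set_airspeed(91.69): V ← 91.69 m/s
adjust_throttle(+1251): rpm ← 2616 +1251 = 3867
adjust_throttle(-687): rpm ← 3867 -687 = 3180
final state: V = 91.69 m/s, rpm = 3180 → n = rpm/60 = 53.000000 rev/s
target J* = 1.2069; solve J* = V/(n·D) for n: n = V/(J*·D) = 91.69/(1.2069 × 1.315) = 57.773002 rev/s
rpm = 60·n = 3466.380101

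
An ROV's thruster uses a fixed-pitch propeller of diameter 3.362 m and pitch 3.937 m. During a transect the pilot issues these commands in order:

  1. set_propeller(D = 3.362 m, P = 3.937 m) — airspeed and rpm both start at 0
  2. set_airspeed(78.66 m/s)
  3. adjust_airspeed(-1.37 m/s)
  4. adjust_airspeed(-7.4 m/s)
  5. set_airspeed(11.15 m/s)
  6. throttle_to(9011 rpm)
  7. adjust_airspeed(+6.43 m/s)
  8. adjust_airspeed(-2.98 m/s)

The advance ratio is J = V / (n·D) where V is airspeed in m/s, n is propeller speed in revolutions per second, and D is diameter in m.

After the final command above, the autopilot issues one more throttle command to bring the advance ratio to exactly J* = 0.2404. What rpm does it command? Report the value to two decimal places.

rpm = 1083.86

set_propeller: D = 3.362 m, P = 3.937 m (p = P/D = 1.171029); state ← (V=0, rpm=0)
set_airspeed(78.66): V ← 78.66 m/s
adjust_airspeed(-1.37): V ← 78.66 -1.37 = 77.29 m/s
adjust_airspeed(-7.4): V ← 77.29 -7.4 = 69.89 m/s
set_airspeed(11.15): V ← 11.15 m/s
throttle_to(9011): rpm ← 9011
adjust_airspeed(+6.43): V ← 11.15 +6.43 = 17.58 m/s
adjust_airspeed(-2.98): V ← 17.58 -2.98 = 14.6 m/s
final state: V = 14.6 m/s, rpm = 9011 → n = rpm/60 = 150.183333 rev/s
target J* = 0.2404; solve J* = V/(n·D) for n: n = V/(J*·D) = 14.6/(0.2404 × 3.362) = 18.064281 rev/s
rpm = 60·n = 1083.856868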